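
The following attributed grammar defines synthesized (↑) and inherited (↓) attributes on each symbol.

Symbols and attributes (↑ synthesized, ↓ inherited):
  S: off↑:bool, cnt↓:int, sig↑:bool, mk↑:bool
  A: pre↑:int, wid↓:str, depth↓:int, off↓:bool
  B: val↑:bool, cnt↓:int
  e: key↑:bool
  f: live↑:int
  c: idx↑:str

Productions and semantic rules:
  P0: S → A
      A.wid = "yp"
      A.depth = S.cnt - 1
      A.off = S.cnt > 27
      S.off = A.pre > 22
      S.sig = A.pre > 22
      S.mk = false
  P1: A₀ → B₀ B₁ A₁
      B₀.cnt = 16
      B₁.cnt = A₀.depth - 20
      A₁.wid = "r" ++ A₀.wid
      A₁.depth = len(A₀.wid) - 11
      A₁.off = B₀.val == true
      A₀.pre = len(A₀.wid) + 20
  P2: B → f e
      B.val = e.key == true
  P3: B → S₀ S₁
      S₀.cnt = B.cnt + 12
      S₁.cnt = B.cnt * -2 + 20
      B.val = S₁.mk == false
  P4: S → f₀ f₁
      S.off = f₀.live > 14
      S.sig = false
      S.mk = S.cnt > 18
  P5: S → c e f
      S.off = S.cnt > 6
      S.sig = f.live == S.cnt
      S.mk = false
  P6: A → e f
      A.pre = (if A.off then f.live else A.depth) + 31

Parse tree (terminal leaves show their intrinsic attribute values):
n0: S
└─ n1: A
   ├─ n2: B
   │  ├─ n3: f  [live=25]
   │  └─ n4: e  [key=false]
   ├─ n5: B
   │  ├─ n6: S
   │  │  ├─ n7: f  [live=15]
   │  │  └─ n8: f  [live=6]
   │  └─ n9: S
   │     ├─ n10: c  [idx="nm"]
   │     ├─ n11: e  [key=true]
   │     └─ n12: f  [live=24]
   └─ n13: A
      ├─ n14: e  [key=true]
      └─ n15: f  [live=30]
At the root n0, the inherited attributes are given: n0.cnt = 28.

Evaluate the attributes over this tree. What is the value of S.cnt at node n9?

6

1. n0.cnt = 28  [given at root]
2. n1.wid = "yp"  ["yp"]
3. n1.depth = 27  [S.cnt - 1]
4. n1.off = true  [S.cnt > 27]
5. n2.cnt = 16  [16]
6. n3.live = 25  [terminal]
7. n4.key = false  [terminal]
8. n2.val = false  [e.key == true]
9. n5.cnt = 7  [A₀.depth - 20]
10. n6.cnt = 19  [B.cnt + 12]
11. n7.live = 15  [terminal]
12. n8.live = 6  [terminal]
13. n6.off = true  [f₀.live > 14]
14. n6.sig = false  [false]
15. n6.mk = true  [S.cnt > 18]
16. n9.cnt = 6  [B.cnt * -2 + 20]
17. n10.idx = "nm"  [terminal]
18. n11.key = true  [terminal]
19. n12.live = 24  [terminal]
20. n9.off = false  [S.cnt > 6]
21. n9.sig = false  [f.live == S.cnt]
22. n9.mk = false  [false]
23. n5.val = true  [S₁.mk == false]
24. n13.wid = "ryp"  ["r" ++ A₀.wid]
25. n13.depth = -9  [len(A₀.wid) - 11]
26. n13.off = false  [B₀.val == true]
27. n14.key = true  [terminal]
28. n15.live = 30  [terminal]
29. n13.pre = 22  [(if A.off then f.live else A.depth) + 31]
30. n1.pre = 22  [len(A₀.wid) + 20]
31. n0.off = false  [A.pre > 22]
32. n0.sig = false  [A.pre > 22]
33. n0.mk = false  [false]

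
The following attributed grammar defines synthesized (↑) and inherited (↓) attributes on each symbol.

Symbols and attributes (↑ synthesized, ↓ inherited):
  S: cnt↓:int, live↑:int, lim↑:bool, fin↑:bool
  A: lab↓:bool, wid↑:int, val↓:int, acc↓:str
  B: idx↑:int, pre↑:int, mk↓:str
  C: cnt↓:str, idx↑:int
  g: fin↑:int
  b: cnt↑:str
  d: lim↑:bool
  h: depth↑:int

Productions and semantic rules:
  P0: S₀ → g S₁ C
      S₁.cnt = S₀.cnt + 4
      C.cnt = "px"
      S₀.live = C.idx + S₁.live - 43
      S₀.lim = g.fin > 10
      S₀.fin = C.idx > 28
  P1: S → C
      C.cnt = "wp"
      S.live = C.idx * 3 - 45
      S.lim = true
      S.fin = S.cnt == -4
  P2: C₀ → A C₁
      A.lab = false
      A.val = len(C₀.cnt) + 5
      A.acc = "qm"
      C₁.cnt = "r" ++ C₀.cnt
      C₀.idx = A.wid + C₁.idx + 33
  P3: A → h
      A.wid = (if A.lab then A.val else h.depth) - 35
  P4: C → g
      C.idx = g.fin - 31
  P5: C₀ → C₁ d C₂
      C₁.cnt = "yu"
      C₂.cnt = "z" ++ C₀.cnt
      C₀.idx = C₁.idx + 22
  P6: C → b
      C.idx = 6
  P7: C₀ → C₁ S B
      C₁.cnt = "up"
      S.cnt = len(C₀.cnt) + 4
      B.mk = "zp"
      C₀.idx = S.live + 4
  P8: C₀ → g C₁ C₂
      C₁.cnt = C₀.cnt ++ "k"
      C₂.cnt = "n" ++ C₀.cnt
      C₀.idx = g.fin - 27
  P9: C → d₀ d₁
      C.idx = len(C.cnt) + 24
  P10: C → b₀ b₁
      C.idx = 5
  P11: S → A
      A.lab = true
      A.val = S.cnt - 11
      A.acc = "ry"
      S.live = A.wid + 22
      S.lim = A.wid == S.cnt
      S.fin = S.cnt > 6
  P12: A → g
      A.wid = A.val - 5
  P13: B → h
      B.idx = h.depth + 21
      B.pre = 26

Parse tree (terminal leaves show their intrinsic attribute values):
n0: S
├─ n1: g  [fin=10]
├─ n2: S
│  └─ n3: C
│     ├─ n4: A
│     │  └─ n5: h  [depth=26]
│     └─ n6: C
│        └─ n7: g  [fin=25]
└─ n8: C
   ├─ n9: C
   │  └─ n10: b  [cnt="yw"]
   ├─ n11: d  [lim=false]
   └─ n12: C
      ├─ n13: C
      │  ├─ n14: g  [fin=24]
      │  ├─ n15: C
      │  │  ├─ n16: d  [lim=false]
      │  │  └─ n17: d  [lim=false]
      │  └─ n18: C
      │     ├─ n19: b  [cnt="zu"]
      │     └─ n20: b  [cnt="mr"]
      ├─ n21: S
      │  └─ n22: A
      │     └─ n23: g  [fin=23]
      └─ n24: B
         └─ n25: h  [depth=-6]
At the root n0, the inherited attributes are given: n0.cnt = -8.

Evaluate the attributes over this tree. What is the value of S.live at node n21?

1. n0.cnt = -8  [given at root]
2. n1.fin = 10  [terminal]
3. n2.cnt = -4  [S₀.cnt + 4]
4. n3.cnt = "wp"  ["wp"]
5. n4.lab = false  [false]
6. n4.val = 7  [len(C₀.cnt) + 5]
7. n4.acc = "qm"  ["qm"]
8. n5.depth = 26  [terminal]
9. n4.wid = -9  [(if A.lab then A.val else h.depth) - 35]
10. n6.cnt = "rwp"  ["r" ++ C₀.cnt]
11. n7.fin = 25  [terminal]
12. n6.idx = -6  [g.fin - 31]
13. n3.idx = 18  [A.wid + C₁.idx + 33]
14. n2.live = 9  [C.idx * 3 - 45]
15. n2.lim = true  [true]
16. n2.fin = true  [S.cnt == -4]
17. n8.cnt = "px"  ["px"]
18. n9.cnt = "yu"  ["yu"]
19. n10.cnt = "yw"  [terminal]
20. n9.idx = 6  [6]
21. n11.lim = false  [terminal]
22. n12.cnt = "zpx"  ["z" ++ C₀.cnt]
23. n13.cnt = "up"  ["up"]
24. n14.fin = 24  [terminal]
25. n15.cnt = "upk"  [C₀.cnt ++ "k"]
26. n16.lim = false  [terminal]
27. n17.lim = false  [terminal]
28. n15.idx = 27  [len(C.cnt) + 24]
29. n18.cnt = "nup"  ["n" ++ C₀.cnt]
30. n19.cnt = "zu"  [terminal]
31. n20.cnt = "mr"  [terminal]
32. n18.idx = 5  [5]
33. n13.idx = -3  [g.fin - 27]
34. n21.cnt = 7  [len(C₀.cnt) + 4]
35. n22.lab = true  [true]
36. n22.val = -4  [S.cnt - 11]
37. n22.acc = "ry"  ["ry"]
38. n23.fin = 23  [terminal]
39. n22.wid = -9  [A.val - 5]
40. n21.live = 13  [A.wid + 22]
41. n21.lim = false  [A.wid == S.cnt]
42. n21.fin = true  [S.cnt > 6]
43. n24.mk = "zp"  ["zp"]
44. n25.depth = -6  [terminal]
45. n24.idx = 15  [h.depth + 21]
46. n24.pre = 26  [26]
47. n12.idx = 17  [S.live + 4]
48. n8.idx = 28  [C₁.idx + 22]
49. n0.live = -6  [C.idx + S₁.live - 43]
50. n0.lim = false  [g.fin > 10]
51. n0.fin = false  [C.idx > 28]

13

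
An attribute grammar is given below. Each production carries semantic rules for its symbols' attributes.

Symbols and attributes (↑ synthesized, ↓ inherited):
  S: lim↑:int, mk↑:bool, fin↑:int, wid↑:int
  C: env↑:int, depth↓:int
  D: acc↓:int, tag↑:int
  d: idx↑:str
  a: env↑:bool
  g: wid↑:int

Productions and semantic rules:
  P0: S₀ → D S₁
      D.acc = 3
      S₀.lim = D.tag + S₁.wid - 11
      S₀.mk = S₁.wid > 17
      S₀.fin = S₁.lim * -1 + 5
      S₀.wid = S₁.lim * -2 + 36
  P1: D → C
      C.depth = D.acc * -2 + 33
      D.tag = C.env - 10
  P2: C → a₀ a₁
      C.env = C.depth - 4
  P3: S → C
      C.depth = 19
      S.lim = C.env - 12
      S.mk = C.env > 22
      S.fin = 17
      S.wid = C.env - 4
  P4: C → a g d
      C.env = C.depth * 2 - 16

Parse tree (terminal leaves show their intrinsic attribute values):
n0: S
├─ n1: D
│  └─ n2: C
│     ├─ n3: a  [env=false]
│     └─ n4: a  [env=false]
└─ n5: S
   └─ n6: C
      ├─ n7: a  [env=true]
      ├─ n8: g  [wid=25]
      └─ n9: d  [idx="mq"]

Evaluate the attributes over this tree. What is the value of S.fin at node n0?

1. n1.acc = 3  [3]
2. n2.depth = 27  [D.acc * -2 + 33]
3. n3.env = false  [terminal]
4. n4.env = false  [terminal]
5. n2.env = 23  [C.depth - 4]
6. n1.tag = 13  [C.env - 10]
7. n6.depth = 19  [19]
8. n7.env = true  [terminal]
9. n8.wid = 25  [terminal]
10. n9.idx = "mq"  [terminal]
11. n6.env = 22  [C.depth * 2 - 16]
12. n5.lim = 10  [C.env - 12]
13. n5.mk = false  [C.env > 22]
14. n5.fin = 17  [17]
15. n5.wid = 18  [C.env - 4]
16. n0.lim = 20  [D.tag + S₁.wid - 11]
17. n0.mk = true  [S₁.wid > 17]
18. n0.fin = -5  [S₁.lim * -1 + 5]
19. n0.wid = 16  [S₁.lim * -2 + 36]

-5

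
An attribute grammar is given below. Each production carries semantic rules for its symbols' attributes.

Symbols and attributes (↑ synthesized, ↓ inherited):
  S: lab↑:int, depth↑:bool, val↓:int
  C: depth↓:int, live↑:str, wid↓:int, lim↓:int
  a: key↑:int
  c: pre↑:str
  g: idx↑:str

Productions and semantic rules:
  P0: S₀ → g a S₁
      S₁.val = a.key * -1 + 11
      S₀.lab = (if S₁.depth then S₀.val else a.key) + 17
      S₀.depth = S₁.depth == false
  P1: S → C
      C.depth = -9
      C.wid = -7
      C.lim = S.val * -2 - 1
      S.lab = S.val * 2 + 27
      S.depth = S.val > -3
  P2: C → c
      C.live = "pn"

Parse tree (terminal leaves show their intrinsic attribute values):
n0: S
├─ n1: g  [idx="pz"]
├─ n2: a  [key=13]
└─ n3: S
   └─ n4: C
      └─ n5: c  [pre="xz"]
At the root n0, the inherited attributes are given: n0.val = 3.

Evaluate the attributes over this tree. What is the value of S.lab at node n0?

1. n0.val = 3  [given at root]
2. n1.idx = "pz"  [terminal]
3. n2.key = 13  [terminal]
4. n3.val = -2  [a.key * -1 + 11]
5. n4.depth = -9  [-9]
6. n4.wid = -7  [-7]
7. n4.lim = 3  [S.val * -2 - 1]
8. n5.pre = "xz"  [terminal]
9. n4.live = "pn"  ["pn"]
10. n3.lab = 23  [S.val * 2 + 27]
11. n3.depth = true  [S.val > -3]
12. n0.lab = 20  [(if S₁.depth then S₀.val else a.key) + 17]
13. n0.depth = false  [S₁.depth == false]

20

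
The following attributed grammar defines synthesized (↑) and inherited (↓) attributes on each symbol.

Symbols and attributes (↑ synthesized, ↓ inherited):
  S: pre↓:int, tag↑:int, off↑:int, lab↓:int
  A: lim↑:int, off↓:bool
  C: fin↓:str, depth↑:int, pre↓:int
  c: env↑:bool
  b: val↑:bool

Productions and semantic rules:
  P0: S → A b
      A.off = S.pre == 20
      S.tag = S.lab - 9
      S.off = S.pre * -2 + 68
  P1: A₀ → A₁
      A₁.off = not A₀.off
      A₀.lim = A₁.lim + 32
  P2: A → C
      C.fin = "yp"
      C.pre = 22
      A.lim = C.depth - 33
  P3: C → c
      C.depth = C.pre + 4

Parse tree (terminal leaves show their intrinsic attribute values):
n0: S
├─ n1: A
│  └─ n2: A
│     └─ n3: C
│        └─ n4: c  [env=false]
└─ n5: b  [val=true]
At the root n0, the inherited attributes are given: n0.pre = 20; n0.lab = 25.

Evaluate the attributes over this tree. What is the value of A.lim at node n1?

1. n0.pre = 20  [given at root]
2. n0.lab = 25  [given at root]
3. n1.off = true  [S.pre == 20]
4. n2.off = false  [not A₀.off]
5. n3.fin = "yp"  ["yp"]
6. n3.pre = 22  [22]
7. n4.env = false  [terminal]
8. n3.depth = 26  [C.pre + 4]
9. n2.lim = -7  [C.depth - 33]
10. n1.lim = 25  [A₁.lim + 32]
11. n5.val = true  [terminal]
12. n0.tag = 16  [S.lab - 9]
13. n0.off = 28  [S.pre * -2 + 68]

25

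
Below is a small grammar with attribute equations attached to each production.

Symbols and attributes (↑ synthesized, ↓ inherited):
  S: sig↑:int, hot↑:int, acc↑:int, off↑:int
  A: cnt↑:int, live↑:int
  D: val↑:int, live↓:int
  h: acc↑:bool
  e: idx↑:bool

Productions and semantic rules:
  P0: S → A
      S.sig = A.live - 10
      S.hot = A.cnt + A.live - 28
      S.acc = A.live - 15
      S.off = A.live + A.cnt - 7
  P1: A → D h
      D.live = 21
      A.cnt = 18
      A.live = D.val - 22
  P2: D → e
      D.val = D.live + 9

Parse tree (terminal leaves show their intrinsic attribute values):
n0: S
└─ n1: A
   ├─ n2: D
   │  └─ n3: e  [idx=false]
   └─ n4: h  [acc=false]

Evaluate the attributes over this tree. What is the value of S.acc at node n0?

-7

1. n2.live = 21  [21]
2. n3.idx = false  [terminal]
3. n2.val = 30  [D.live + 9]
4. n4.acc = false  [terminal]
5. n1.cnt = 18  [18]
6. n1.live = 8  [D.val - 22]
7. n0.sig = -2  [A.live - 10]
8. n0.hot = -2  [A.cnt + A.live - 28]
9. n0.acc = -7  [A.live - 15]
10. n0.off = 19  [A.live + A.cnt - 7]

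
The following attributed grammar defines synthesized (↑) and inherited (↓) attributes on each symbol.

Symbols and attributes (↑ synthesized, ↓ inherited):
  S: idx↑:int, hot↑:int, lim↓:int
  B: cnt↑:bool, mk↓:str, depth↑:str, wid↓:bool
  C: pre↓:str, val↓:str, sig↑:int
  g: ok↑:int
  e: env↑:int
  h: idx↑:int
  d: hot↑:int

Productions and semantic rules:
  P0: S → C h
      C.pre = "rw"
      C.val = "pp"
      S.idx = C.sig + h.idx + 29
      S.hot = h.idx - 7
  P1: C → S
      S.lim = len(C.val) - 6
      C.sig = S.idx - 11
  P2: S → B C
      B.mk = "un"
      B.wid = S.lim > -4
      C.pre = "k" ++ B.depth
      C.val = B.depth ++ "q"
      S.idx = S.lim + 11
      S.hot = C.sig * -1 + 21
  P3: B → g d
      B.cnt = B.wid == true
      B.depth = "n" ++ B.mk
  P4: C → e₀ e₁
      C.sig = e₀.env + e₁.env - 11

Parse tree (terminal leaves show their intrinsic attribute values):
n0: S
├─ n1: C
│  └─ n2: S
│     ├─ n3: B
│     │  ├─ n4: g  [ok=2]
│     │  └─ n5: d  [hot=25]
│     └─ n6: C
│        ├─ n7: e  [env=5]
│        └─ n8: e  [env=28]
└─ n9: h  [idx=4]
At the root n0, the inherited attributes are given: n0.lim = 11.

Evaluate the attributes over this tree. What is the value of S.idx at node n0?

29

1. n0.lim = 11  [given at root]
2. n1.pre = "rw"  ["rw"]
3. n1.val = "pp"  ["pp"]
4. n2.lim = -4  [len(C.val) - 6]
5. n3.mk = "un"  ["un"]
6. n3.wid = false  [S.lim > -4]
7. n4.ok = 2  [terminal]
8. n5.hot = 25  [terminal]
9. n3.cnt = false  [B.wid == true]
10. n3.depth = "nun"  ["n" ++ B.mk]
11. n6.pre = "knun"  ["k" ++ B.depth]
12. n6.val = "nunq"  [B.depth ++ "q"]
13. n7.env = 5  [terminal]
14. n8.env = 28  [terminal]
15. n6.sig = 22  [e₀.env + e₁.env - 11]
16. n2.idx = 7  [S.lim + 11]
17. n2.hot = -1  [C.sig * -1 + 21]
18. n1.sig = -4  [S.idx - 11]
19. n9.idx = 4  [terminal]
20. n0.idx = 29  [C.sig + h.idx + 29]
21. n0.hot = -3  [h.idx - 7]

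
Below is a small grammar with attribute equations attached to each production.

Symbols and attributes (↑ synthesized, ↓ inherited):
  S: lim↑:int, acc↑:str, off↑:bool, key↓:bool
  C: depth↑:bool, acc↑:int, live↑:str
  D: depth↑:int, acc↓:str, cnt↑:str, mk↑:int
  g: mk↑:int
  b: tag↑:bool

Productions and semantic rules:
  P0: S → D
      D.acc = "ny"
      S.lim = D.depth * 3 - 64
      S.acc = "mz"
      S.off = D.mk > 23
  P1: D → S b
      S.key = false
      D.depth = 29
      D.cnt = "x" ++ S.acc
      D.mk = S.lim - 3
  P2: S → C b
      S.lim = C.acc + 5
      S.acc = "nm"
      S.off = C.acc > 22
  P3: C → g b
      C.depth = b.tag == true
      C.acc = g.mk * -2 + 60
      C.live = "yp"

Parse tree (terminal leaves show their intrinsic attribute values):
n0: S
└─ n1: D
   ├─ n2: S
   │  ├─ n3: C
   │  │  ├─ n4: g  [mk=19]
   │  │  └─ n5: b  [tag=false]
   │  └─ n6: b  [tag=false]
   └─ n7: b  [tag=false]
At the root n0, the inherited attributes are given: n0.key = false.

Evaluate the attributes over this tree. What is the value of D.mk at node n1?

24

1. n0.key = false  [given at root]
2. n1.acc = "ny"  ["ny"]
3. n2.key = false  [false]
4. n4.mk = 19  [terminal]
5. n5.tag = false  [terminal]
6. n3.depth = false  [b.tag == true]
7. n3.acc = 22  [g.mk * -2 + 60]
8. n3.live = "yp"  ["yp"]
9. n6.tag = false  [terminal]
10. n2.lim = 27  [C.acc + 5]
11. n2.acc = "nm"  ["nm"]
12. n2.off = false  [C.acc > 22]
13. n7.tag = false  [terminal]
14. n1.depth = 29  [29]
15. n1.cnt = "xnm"  ["x" ++ S.acc]
16. n1.mk = 24  [S.lim - 3]
17. n0.lim = 23  [D.depth * 3 - 64]
18. n0.acc = "mz"  ["mz"]
19. n0.off = true  [D.mk > 23]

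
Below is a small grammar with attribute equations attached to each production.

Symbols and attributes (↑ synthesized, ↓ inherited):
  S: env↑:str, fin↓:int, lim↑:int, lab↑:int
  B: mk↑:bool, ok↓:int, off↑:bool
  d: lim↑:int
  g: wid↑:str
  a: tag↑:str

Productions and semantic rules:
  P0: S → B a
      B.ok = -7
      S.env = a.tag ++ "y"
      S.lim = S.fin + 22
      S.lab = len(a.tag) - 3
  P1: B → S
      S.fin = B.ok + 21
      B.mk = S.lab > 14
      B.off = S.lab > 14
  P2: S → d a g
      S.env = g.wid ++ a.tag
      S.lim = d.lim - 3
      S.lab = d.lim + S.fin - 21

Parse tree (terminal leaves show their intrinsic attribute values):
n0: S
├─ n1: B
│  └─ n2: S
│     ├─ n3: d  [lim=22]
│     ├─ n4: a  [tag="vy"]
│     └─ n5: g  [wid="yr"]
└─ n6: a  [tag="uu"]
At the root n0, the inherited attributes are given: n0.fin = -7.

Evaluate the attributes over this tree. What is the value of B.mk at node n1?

1. n0.fin = -7  [given at root]
2. n1.ok = -7  [-7]
3. n2.fin = 14  [B.ok + 21]
4. n3.lim = 22  [terminal]
5. n4.tag = "vy"  [terminal]
6. n5.wid = "yr"  [terminal]
7. n2.env = "yrvy"  [g.wid ++ a.tag]
8. n2.lim = 19  [d.lim - 3]
9. n2.lab = 15  [d.lim + S.fin - 21]
10. n1.mk = true  [S.lab > 14]
11. n1.off = true  [S.lab > 14]
12. n6.tag = "uu"  [terminal]
13. n0.env = "uuy"  [a.tag ++ "y"]
14. n0.lim = 15  [S.fin + 22]
15. n0.lab = -1  [len(a.tag) - 3]

true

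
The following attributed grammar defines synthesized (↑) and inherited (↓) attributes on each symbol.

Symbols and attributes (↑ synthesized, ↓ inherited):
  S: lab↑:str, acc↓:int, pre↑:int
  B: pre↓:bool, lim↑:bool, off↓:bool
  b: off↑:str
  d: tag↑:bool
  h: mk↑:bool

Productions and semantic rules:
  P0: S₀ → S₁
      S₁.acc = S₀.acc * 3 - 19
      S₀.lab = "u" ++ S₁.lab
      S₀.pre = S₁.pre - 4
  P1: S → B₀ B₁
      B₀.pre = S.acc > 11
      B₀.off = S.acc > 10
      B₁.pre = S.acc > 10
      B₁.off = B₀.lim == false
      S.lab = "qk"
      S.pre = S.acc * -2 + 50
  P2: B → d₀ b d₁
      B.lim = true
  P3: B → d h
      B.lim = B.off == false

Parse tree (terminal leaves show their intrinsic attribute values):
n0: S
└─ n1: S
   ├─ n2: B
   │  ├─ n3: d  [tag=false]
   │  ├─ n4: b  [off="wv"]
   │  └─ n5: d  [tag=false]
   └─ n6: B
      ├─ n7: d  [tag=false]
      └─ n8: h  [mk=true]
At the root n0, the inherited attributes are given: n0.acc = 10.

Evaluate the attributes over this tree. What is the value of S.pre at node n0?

24

1. n0.acc = 10  [given at root]
2. n1.acc = 11  [S₀.acc * 3 - 19]
3. n2.pre = false  [S.acc > 11]
4. n2.off = true  [S.acc > 10]
5. n3.tag = false  [terminal]
6. n4.off = "wv"  [terminal]
7. n5.tag = false  [terminal]
8. n2.lim = true  [true]
9. n6.pre = true  [S.acc > 10]
10. n6.off = false  [B₀.lim == false]
11. n7.tag = false  [terminal]
12. n8.mk = true  [terminal]
13. n6.lim = true  [B.off == false]
14. n1.lab = "qk"  ["qk"]
15. n1.pre = 28  [S.acc * -2 + 50]
16. n0.lab = "uqk"  ["u" ++ S₁.lab]
17. n0.pre = 24  [S₁.pre - 4]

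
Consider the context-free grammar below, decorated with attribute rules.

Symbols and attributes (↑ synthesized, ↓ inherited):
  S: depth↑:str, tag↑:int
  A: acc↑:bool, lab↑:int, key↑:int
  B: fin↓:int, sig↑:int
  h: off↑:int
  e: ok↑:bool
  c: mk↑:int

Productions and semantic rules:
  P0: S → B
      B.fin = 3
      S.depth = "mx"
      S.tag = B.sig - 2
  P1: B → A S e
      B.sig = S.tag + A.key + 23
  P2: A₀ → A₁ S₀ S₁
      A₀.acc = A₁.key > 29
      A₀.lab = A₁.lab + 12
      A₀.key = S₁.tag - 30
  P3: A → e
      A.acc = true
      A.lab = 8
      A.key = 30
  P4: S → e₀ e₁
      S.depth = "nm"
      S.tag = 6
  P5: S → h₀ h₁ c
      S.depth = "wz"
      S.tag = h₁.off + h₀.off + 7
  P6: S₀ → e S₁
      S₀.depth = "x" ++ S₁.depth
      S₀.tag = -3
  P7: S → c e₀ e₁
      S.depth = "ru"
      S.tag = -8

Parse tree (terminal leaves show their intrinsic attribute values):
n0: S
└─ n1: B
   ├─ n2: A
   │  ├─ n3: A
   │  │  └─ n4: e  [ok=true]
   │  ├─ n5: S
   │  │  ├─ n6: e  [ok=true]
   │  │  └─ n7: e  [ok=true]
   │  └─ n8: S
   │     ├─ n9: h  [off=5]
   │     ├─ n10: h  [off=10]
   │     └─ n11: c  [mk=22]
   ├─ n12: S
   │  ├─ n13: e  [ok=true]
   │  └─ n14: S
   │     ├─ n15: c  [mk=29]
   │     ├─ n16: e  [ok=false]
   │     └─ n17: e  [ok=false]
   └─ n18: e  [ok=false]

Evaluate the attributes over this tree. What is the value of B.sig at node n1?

12

1. n1.fin = 3  [3]
2. n4.ok = true  [terminal]
3. n3.acc = true  [true]
4. n3.lab = 8  [8]
5. n3.key = 30  [30]
6. n6.ok = true  [terminal]
7. n7.ok = true  [terminal]
8. n5.depth = "nm"  ["nm"]
9. n5.tag = 6  [6]
10. n9.off = 5  [terminal]
11. n10.off = 10  [terminal]
12. n11.mk = 22  [terminal]
13. n8.depth = "wz"  ["wz"]
14. n8.tag = 22  [h₁.off + h₀.off + 7]
15. n2.acc = true  [A₁.key > 29]
16. n2.lab = 20  [A₁.lab + 12]
17. n2.key = -8  [S₁.tag - 30]
18. n13.ok = true  [terminal]
19. n15.mk = 29  [terminal]
20. n16.ok = false  [terminal]
21. n17.ok = false  [terminal]
22. n14.depth = "ru"  ["ru"]
23. n14.tag = -8  [-8]
24. n12.depth = "xru"  ["x" ++ S₁.depth]
25. n12.tag = -3  [-3]
26. n18.ok = false  [terminal]
27. n1.sig = 12  [S.tag + A.key + 23]
28. n0.depth = "mx"  ["mx"]
29. n0.tag = 10  [B.sig - 2]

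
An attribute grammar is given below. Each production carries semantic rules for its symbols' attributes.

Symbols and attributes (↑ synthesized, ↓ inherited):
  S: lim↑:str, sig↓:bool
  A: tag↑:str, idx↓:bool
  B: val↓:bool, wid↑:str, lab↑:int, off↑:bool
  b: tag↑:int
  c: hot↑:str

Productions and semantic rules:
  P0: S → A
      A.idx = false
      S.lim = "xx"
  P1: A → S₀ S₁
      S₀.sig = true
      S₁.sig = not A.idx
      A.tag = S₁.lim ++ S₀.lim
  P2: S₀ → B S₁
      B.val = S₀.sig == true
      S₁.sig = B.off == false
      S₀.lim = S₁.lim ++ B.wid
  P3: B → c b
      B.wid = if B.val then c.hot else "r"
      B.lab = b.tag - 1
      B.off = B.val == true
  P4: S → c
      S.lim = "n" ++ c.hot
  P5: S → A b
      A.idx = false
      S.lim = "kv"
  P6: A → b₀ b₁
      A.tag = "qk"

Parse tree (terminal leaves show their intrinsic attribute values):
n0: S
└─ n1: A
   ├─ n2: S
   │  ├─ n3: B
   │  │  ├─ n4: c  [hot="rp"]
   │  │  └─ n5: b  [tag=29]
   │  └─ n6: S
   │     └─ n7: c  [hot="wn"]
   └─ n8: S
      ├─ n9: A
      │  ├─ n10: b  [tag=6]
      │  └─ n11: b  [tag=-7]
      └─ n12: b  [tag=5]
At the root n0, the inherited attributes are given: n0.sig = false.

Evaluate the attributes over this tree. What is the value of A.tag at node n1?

1. n0.sig = false  [given at root]
2. n1.idx = false  [false]
3. n2.sig = true  [true]
4. n3.val = true  [S₀.sig == true]
5. n4.hot = "rp"  [terminal]
6. n5.tag = 29  [terminal]
7. n3.wid = "rp"  [if B.val then c.hot else "r"]
8. n3.lab = 28  [b.tag - 1]
9. n3.off = true  [B.val == true]
10. n6.sig = false  [B.off == false]
11. n7.hot = "wn"  [terminal]
12. n6.lim = "nwn"  ["n" ++ c.hot]
13. n2.lim = "nwnrp"  [S₁.lim ++ B.wid]
14. n8.sig = true  [not A.idx]
15. n9.idx = false  [false]
16. n10.tag = 6  [terminal]
17. n11.tag = -7  [terminal]
18. n9.tag = "qk"  ["qk"]
19. n12.tag = 5  [terminal]
20. n8.lim = "kv"  ["kv"]
21. n1.tag = "kvnwnrp"  [S₁.lim ++ S₀.lim]
22. n0.lim = "xx"  ["xx"]

"kvnwnrp"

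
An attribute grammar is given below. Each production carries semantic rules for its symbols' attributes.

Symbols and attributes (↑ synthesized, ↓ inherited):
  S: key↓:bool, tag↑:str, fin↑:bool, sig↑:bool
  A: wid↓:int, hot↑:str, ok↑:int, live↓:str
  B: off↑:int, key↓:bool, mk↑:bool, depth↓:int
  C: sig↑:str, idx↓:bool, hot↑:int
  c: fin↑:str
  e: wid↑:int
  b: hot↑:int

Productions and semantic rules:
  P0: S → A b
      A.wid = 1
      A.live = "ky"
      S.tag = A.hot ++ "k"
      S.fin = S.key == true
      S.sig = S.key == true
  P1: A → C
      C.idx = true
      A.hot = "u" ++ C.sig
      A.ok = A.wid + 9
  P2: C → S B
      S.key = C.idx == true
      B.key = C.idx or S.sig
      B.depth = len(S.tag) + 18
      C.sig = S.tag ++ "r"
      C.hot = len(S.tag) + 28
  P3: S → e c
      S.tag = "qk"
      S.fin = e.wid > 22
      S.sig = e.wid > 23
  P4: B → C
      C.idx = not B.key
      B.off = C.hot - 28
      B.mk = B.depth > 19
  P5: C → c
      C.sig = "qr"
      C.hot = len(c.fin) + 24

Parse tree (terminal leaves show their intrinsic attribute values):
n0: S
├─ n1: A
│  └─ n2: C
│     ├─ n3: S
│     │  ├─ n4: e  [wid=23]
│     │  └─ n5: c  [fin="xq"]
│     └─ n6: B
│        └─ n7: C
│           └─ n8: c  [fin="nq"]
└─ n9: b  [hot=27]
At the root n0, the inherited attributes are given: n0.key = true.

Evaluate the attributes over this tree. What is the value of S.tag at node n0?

1. n0.key = true  [given at root]
2. n1.wid = 1  [1]
3. n1.live = "ky"  ["ky"]
4. n2.idx = true  [true]
5. n3.key = true  [C.idx == true]
6. n4.wid = 23  [terminal]
7. n5.fin = "xq"  [terminal]
8. n3.tag = "qk"  ["qk"]
9. n3.fin = true  [e.wid > 22]
10. n3.sig = false  [e.wid > 23]
11. n6.key = true  [C.idx or S.sig]
12. n6.depth = 20  [len(S.tag) + 18]
13. n7.idx = false  [not B.key]
14. n8.fin = "nq"  [terminal]
15. n7.sig = "qr"  ["qr"]
16. n7.hot = 26  [len(c.fin) + 24]
17. n6.off = -2  [C.hot - 28]
18. n6.mk = true  [B.depth > 19]
19. n2.sig = "qkr"  [S.tag ++ "r"]
20. n2.hot = 30  [len(S.tag) + 28]
21. n1.hot = "uqkr"  ["u" ++ C.sig]
22. n1.ok = 10  [A.wid + 9]
23. n9.hot = 27  [terminal]
24. n0.tag = "uqkrk"  [A.hot ++ "k"]
25. n0.fin = true  [S.key == true]
26. n0.sig = true  [S.key == true]

"uqkrk"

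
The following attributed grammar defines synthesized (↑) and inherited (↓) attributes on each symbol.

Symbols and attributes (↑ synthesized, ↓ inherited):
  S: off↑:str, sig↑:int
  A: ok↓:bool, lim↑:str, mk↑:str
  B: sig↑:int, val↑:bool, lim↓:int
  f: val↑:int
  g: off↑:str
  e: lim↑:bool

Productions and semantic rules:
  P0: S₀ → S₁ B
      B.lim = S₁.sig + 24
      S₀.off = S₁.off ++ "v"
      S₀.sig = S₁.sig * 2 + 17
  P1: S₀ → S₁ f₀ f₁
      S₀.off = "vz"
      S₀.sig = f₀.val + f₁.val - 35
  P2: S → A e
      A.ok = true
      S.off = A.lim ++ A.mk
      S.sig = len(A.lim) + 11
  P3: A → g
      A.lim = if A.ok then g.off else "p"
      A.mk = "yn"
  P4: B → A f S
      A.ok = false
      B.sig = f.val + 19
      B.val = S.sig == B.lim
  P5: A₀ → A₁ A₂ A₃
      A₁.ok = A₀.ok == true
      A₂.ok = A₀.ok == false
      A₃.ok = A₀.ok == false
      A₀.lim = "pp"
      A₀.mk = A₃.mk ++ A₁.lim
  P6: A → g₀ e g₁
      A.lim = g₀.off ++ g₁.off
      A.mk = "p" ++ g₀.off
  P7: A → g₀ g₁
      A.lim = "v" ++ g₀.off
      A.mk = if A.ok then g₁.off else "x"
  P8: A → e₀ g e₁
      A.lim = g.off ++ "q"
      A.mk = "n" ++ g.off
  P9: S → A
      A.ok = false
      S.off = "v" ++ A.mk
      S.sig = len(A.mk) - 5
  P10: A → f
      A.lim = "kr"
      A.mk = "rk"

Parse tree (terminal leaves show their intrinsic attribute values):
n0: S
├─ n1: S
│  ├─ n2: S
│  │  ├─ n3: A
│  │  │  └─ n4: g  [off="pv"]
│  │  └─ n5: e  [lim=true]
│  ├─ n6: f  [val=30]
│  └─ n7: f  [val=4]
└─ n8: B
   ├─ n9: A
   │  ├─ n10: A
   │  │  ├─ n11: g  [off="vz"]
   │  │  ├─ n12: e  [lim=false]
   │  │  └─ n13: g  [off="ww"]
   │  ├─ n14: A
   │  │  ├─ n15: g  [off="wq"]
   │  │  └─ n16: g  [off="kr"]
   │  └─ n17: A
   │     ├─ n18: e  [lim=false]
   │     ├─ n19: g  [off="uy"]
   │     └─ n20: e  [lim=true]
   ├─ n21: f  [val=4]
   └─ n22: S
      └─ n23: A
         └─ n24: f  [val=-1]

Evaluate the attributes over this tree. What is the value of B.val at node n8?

1. n3.ok = true  [true]
2. n4.off = "pv"  [terminal]
3. n3.lim = "pv"  [if A.ok then g.off else "p"]
4. n3.mk = "yn"  ["yn"]
5. n5.lim = true  [terminal]
6. n2.off = "pvyn"  [A.lim ++ A.mk]
7. n2.sig = 13  [len(A.lim) + 11]
8. n6.val = 30  [terminal]
9. n7.val = 4  [terminal]
10. n1.off = "vz"  ["vz"]
11. n1.sig = -1  [f₀.val + f₁.val - 35]
12. n8.lim = 23  [S₁.sig + 24]
13. n9.ok = false  [false]
14. n10.ok = false  [A₀.ok == true]
15. n11.off = "vz"  [terminal]
16. n12.lim = false  [terminal]
17. n13.off = "ww"  [terminal]
18. n10.lim = "vzww"  [g₀.off ++ g₁.off]
19. n10.mk = "pvz"  ["p" ++ g₀.off]
20. n14.ok = true  [A₀.ok == false]
21. n15.off = "wq"  [terminal]
22. n16.off = "kr"  [terminal]
23. n14.lim = "vwq"  ["v" ++ g₀.off]
24. n14.mk = "kr"  [if A.ok then g₁.off else "x"]
25. n17.ok = true  [A₀.ok == false]
26. n18.lim = false  [terminal]
27. n19.off = "uy"  [terminal]
28. n20.lim = true  [terminal]
29. n17.lim = "uyq"  [g.off ++ "q"]
30. n17.mk = "nuy"  ["n" ++ g.off]
31. n9.lim = "pp"  ["pp"]
32. n9.mk = "nuyvzww"  [A₃.mk ++ A₁.lim]
33. n21.val = 4  [terminal]
34. n23.ok = false  [false]
35. n24.val = -1  [terminal]
36. n23.lim = "kr"  ["kr"]
37. n23.mk = "rk"  ["rk"]
38. n22.off = "vrk"  ["v" ++ A.mk]
39. n22.sig = -3  [len(A.mk) - 5]
40. n8.sig = 23  [f.val + 19]
41. n8.val = false  [S.sig == B.lim]
42. n0.off = "vzv"  [S₁.off ++ "v"]
43. n0.sig = 15  [S₁.sig * 2 + 17]

false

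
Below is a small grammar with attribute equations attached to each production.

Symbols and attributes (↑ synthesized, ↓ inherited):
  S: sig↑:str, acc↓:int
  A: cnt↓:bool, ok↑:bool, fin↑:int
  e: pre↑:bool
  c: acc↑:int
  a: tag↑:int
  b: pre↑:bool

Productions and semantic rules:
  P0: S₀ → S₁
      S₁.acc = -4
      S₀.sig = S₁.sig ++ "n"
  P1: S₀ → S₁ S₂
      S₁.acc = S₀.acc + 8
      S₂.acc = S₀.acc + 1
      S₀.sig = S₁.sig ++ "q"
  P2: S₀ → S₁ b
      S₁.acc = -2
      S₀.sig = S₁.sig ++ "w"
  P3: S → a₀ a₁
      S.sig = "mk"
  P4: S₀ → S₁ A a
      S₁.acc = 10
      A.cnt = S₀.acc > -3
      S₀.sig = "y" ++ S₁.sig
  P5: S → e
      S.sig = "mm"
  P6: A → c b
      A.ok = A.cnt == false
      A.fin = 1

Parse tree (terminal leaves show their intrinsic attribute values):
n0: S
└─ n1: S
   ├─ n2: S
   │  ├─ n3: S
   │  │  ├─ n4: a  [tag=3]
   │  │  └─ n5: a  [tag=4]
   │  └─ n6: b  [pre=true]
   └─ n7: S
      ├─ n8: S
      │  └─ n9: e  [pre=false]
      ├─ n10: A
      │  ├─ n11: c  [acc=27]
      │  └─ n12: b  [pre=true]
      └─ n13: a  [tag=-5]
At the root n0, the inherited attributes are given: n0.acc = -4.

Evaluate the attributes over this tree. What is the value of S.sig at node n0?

"mkwqn"

1. n0.acc = -4  [given at root]
2. n1.acc = -4  [-4]
3. n2.acc = 4  [S₀.acc + 8]
4. n3.acc = -2  [-2]
5. n4.tag = 3  [terminal]
6. n5.tag = 4  [terminal]
7. n3.sig = "mk"  ["mk"]
8. n6.pre = true  [terminal]
9. n2.sig = "mkw"  [S₁.sig ++ "w"]
10. n7.acc = -3  [S₀.acc + 1]
11. n8.acc = 10  [10]
12. n9.pre = false  [terminal]
13. n8.sig = "mm"  ["mm"]
14. n10.cnt = false  [S₀.acc > -3]
15. n11.acc = 27  [terminal]
16. n12.pre = true  [terminal]
17. n10.ok = true  [A.cnt == false]
18. n10.fin = 1  [1]
19. n13.tag = -5  [terminal]
20. n7.sig = "ymm"  ["y" ++ S₁.sig]
21. n1.sig = "mkwq"  [S₁.sig ++ "q"]
22. n0.sig = "mkwqn"  [S₁.sig ++ "n"]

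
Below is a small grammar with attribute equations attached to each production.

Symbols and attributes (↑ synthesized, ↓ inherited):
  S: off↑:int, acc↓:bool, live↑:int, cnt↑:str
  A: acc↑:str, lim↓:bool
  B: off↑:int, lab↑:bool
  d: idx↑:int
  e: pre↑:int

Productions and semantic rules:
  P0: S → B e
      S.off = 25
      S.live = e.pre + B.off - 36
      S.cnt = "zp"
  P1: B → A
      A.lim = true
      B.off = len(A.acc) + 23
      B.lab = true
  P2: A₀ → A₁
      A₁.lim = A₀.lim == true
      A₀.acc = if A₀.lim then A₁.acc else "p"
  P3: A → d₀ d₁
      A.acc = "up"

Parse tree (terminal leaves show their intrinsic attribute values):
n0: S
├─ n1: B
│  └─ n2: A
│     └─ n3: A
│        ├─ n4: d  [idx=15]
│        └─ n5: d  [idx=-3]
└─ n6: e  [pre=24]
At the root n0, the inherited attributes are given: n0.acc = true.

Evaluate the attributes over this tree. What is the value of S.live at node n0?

13

1. n0.acc = true  [given at root]
2. n2.lim = true  [true]
3. n3.lim = true  [A₀.lim == true]
4. n4.idx = 15  [terminal]
5. n5.idx = -3  [terminal]
6. n3.acc = "up"  ["up"]
7. n2.acc = "up"  [if A₀.lim then A₁.acc else "p"]
8. n1.off = 25  [len(A.acc) + 23]
9. n1.lab = true  [true]
10. n6.pre = 24  [terminal]
11. n0.off = 25  [25]
12. n0.live = 13  [e.pre + B.off - 36]
13. n0.cnt = "zp"  ["zp"]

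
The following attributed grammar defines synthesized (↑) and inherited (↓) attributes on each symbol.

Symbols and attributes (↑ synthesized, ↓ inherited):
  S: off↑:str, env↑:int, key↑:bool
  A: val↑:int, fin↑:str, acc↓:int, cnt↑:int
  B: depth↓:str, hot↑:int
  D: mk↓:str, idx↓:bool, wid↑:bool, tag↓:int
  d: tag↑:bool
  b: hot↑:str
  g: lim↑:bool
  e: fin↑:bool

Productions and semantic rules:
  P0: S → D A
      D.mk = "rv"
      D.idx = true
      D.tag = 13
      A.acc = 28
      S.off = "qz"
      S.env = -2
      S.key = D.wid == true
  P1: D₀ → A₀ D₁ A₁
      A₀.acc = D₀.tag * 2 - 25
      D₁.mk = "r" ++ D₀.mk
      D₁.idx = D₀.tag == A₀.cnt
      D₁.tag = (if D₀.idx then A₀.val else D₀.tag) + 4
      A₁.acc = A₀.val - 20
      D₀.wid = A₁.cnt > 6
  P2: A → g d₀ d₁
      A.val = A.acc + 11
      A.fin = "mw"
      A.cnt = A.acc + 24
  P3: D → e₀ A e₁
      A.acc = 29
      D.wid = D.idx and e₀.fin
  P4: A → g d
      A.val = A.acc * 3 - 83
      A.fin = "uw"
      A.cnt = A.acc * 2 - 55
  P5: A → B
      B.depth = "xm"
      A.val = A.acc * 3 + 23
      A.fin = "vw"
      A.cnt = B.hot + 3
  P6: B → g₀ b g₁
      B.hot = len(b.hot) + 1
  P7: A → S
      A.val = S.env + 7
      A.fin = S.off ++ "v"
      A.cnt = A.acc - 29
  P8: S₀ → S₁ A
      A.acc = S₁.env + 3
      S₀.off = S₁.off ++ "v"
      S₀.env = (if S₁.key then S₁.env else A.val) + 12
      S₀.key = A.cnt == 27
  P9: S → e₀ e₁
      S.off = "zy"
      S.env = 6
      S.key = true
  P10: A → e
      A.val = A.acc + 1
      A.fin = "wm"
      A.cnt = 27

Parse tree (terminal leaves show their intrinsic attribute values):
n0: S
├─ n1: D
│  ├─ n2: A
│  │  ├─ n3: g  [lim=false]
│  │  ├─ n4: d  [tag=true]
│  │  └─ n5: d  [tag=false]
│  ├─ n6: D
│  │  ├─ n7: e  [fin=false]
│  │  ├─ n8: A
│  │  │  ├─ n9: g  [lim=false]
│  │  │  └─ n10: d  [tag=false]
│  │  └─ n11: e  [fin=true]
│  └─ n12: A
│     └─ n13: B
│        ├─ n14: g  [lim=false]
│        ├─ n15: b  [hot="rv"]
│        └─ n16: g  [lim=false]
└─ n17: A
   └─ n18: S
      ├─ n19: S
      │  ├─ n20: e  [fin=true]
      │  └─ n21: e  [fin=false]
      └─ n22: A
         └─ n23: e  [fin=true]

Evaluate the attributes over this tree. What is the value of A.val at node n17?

1. n1.mk = "rv"  ["rv"]
2. n1.idx = true  [true]
3. n1.tag = 13  [13]
4. n2.acc = 1  [D₀.tag * 2 - 25]
5. n3.lim = false  [terminal]
6. n4.tag = true  [terminal]
7. n5.tag = false  [terminal]
8. n2.val = 12  [A.acc + 11]
9. n2.fin = "mw"  ["mw"]
10. n2.cnt = 25  [A.acc + 24]
11. n6.mk = "rrv"  ["r" ++ D₀.mk]
12. n6.idx = false  [D₀.tag == A₀.cnt]
13. n6.tag = 16  [(if D₀.idx then A₀.val else D₀.tag) + 4]
14. n7.fin = false  [terminal]
15. n8.acc = 29  [29]
16. n9.lim = false  [terminal]
17. n10.tag = false  [terminal]
18. n8.val = 4  [A.acc * 3 - 83]
19. n8.fin = "uw"  ["uw"]
20. n8.cnt = 3  [A.acc * 2 - 55]
21. n11.fin = true  [terminal]
22. n6.wid = false  [D.idx and e₀.fin]
23. n12.acc = -8  [A₀.val - 20]
24. n13.depth = "xm"  ["xm"]
25. n14.lim = false  [terminal]
26. n15.hot = "rv"  [terminal]
27. n16.lim = false  [terminal]
28. n13.hot = 3  [len(b.hot) + 1]
29. n12.val = -1  [A.acc * 3 + 23]
30. n12.fin = "vw"  ["vw"]
31. n12.cnt = 6  [B.hot + 3]
32. n1.wid = false  [A₁.cnt > 6]
33. n17.acc = 28  [28]
34. n20.fin = true  [terminal]
35. n21.fin = false  [terminal]
36. n19.off = "zy"  ["zy"]
37. n19.env = 6  [6]
38. n19.key = true  [true]
39. n22.acc = 9  [S₁.env + 3]
40. n23.fin = true  [terminal]
41. n22.val = 10  [A.acc + 1]
42. n22.fin = "wm"  ["wm"]
43. n22.cnt = 27  [27]
44. n18.off = "zyv"  [S₁.off ++ "v"]
45. n18.env = 18  [(if S₁.key then S₁.env else A.val) + 12]
46. n18.key = true  [A.cnt == 27]
47. n17.val = 25  [S.env + 7]
48. n17.fin = "zyvv"  [S.off ++ "v"]
49. n17.cnt = -1  [A.acc - 29]
50. n0.off = "qz"  ["qz"]
51. n0.env = -2  [-2]
52. n0.key = false  [D.wid == true]

25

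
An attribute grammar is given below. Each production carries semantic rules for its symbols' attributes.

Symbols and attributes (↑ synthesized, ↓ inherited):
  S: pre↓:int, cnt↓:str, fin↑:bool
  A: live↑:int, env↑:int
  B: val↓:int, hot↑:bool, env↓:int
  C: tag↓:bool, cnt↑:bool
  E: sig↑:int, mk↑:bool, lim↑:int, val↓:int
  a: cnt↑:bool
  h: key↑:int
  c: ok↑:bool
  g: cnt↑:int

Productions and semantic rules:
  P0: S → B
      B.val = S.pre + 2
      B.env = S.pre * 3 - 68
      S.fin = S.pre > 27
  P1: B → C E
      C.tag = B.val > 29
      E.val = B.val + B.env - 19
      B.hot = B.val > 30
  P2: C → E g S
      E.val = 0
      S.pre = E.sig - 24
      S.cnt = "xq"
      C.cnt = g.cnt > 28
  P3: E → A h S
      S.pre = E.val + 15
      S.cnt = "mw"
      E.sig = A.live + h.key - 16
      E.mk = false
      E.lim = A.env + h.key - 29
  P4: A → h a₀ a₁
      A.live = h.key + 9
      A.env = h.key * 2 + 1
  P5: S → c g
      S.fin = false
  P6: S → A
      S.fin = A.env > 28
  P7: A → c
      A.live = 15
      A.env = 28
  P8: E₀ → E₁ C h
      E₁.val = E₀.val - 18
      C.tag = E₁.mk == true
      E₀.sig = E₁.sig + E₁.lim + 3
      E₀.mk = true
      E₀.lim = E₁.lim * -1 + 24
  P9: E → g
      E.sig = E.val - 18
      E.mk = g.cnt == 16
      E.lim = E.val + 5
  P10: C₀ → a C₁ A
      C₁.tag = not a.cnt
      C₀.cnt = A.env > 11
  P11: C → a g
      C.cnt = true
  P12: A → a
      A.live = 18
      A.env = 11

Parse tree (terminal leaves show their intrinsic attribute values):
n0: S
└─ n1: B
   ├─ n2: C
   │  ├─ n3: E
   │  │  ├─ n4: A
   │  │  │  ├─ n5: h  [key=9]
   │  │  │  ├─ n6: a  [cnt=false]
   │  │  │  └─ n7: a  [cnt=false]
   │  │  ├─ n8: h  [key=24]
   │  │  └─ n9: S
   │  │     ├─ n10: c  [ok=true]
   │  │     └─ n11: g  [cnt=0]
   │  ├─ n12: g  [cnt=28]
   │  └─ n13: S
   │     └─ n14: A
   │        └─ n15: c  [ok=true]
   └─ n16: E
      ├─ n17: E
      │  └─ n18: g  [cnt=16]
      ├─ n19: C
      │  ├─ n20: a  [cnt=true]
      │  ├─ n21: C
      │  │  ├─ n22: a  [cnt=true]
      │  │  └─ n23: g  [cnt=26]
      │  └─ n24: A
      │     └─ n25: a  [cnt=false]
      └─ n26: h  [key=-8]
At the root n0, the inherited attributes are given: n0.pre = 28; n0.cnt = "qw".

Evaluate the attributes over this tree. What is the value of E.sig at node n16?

1. n0.pre = 28  [given at root]
2. n0.cnt = "qw"  [given at root]
3. n1.val = 30  [S.pre + 2]
4. n1.env = 16  [S.pre * 3 - 68]
5. n2.tag = true  [B.val > 29]
6. n3.val = 0  [0]
7. n5.key = 9  [terminal]
8. n6.cnt = false  [terminal]
9. n7.cnt = false  [terminal]
10. n4.live = 18  [h.key + 9]
11. n4.env = 19  [h.key * 2 + 1]
12. n8.key = 24  [terminal]
13. n9.pre = 15  [E.val + 15]
14. n9.cnt = "mw"  ["mw"]
15. n10.ok = true  [terminal]
16. n11.cnt = 0  [terminal]
17. n9.fin = false  [false]
18. n3.sig = 26  [A.live + h.key - 16]
19. n3.mk = false  [false]
20. n3.lim = 14  [A.env + h.key - 29]
21. n12.cnt = 28  [terminal]
22. n13.pre = 2  [E.sig - 24]
23. n13.cnt = "xq"  ["xq"]
24. n15.ok = true  [terminal]
25. n14.live = 15  [15]
26. n14.env = 28  [28]
27. n13.fin = false  [A.env > 28]
28. n2.cnt = false  [g.cnt > 28]
29. n16.val = 27  [B.val + B.env - 19]
30. n17.val = 9  [E₀.val - 18]
31. n18.cnt = 16  [terminal]
32. n17.sig = -9  [E.val - 18]
33. n17.mk = true  [g.cnt == 16]
34. n17.lim = 14  [E.val + 5]
35. n19.tag = true  [E₁.mk == true]
36. n20.cnt = true  [terminal]
37. n21.tag = false  [not a.cnt]
38. n22.cnt = true  [terminal]
39. n23.cnt = 26  [terminal]
40. n21.cnt = true  [true]
41. n25.cnt = false  [terminal]
42. n24.live = 18  [18]
43. n24.env = 11  [11]
44. n19.cnt = false  [A.env > 11]
45. n26.key = -8  [terminal]
46. n16.sig = 8  [E₁.sig + E₁.lim + 3]
47. n16.mk = true  [true]
48. n16.lim = 10  [E₁.lim * -1 + 24]
49. n1.hot = false  [B.val > 30]
50. n0.fin = true  [S.pre > 27]

8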